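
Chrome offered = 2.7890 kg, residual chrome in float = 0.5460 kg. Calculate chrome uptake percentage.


Formula: Uptake = (offered - residual) / offered * 100
Substituting: Uptake = (2.7890 - 0.5460) / 2.7890 * 100
Result: 80.4231 %


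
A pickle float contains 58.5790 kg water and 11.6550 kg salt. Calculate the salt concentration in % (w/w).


Formula: Conc = salt / (water + salt) * 100
Substituting: Conc = 11.6550 / (58.5790 + 11.6550) * 100
Result: 16.5945 %


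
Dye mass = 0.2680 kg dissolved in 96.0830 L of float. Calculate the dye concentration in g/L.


Formula: Conc = dye_mass(kg) / volume(L) * 1000
Substituting: Conc = 0.2680 / 96.0830 * 1000
Result: 2.7893 g/L


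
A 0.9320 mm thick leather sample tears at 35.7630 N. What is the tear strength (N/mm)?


Formula: Tear strength = force / thickness
Substituting: Tear strength = 35.7630 / 0.9320
Result: 38.3723 N/mm


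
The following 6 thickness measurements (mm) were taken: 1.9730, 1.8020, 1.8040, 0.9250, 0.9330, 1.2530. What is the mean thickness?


Formula: Average = sum / n
Substituting: Average = 8.6900 / 6
Result: 1.4483 mm


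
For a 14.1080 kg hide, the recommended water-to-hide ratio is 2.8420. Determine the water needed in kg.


Formula: Water = hide_weight * ratio
Substituting: Water = 14.1080 * 2.8420
Result: 40.0949 kg


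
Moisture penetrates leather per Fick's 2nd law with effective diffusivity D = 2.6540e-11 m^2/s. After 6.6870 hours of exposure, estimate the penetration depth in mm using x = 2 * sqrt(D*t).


t = 6.6870 hr * 3600 = 24073.2000 s
D * t = 2.6540e-11 * 24073.2000 = 6.3890e-07
x = 2 * sqrt(D*t) = 2 * sqrt(6.3890e-07) = 0.00159863 m = 1.5986 mm


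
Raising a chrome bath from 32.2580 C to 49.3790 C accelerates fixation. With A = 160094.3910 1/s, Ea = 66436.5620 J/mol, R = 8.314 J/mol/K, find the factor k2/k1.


T1 = 32.2580 + 273.15 = 305.4080 K; T2 = 49.3790 + 273.15 = 322.5290 K
k1 = A * exp(-Ea/(R*T1)) = 160094.3910 * exp(-66436.5620/(8.314*305.4080)) = 6.9369e-07 1/s
k2 = A * exp(-Ea/(R*T2)) = 160094.3910 * exp(-66436.5620/(8.314*322.5290)) = 2.7821e-06 1/s
k2/k1 = 2.7821e-06 / 6.9369e-07 = 4.0105


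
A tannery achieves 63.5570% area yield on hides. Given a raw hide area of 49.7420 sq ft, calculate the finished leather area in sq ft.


Formula: finished = raw * yield / 100
Substituting: finished = 49.7420 * 63.5570 / 100
Result: 31.6145 sq ft


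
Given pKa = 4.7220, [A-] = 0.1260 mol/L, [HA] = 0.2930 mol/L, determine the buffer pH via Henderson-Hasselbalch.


ratio = [A-] / [HA] = 0.1260 / 0.2930 = 0.4300
log10(ratio) = -0.3665
pH = pKa + log10(ratio) = 4.7220 - 0.3665 = 4.3555


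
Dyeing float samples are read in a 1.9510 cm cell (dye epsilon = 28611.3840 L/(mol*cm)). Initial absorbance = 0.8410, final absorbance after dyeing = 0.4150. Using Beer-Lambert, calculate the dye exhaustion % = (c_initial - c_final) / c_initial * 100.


c_initial = A_i / (epsilon * l) = 0.8410 / (28611.3840 * 1.9510) = 1.5066e-05 mol/L
c_final = A_f / (epsilon * l) = 0.4150 / (28611.3840 * 1.9510) = 7.4345e-06 mol/L
Exhaustion = (c_initial - c_final) / c_initial * 100 = (1.5066e-05 - 7.4345e-06) / 1.5066e-05 * 100 = 50.6540 %


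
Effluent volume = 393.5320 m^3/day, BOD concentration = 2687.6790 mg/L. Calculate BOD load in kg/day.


Formula: BOD_load = volume * conc / 1000
Substituting: BOD_load = 393.5320 * 2687.6790 / 1000
Result: 1057.6877 kg/day


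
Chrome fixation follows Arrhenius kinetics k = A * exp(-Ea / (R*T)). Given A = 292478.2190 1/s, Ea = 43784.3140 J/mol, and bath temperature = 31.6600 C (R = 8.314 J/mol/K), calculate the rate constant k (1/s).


T_K = T_C + 273.15 = 31.6600 + 273.15 = 304.8100 K
exponent = -Ea / (R * T_K) = -43784.3140 / (8.314 * 304.8100) = -17.2774
k = A * exp(exponent) = 292478.2190 * exp(-17.2774) = 0.00917483 1/s


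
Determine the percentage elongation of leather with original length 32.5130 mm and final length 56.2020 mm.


Formula: Elongation = (Lf - L0) / L0 * 100
Substituting: Elongation = (56.2020 - 32.5130) / 32.5130 * 100
Result: 72.8601 %


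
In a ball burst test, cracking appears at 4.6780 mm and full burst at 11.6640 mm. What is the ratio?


Formula: Ratio = crack / burst
Substituting: Ratio = 4.6780 / 11.6640
Result: 0.4011


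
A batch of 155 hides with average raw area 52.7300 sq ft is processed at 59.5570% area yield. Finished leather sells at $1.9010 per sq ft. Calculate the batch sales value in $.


Raw_total = N * avg_area = 155 * 52.7300 = 8173.1500 sq ft
Finished = Raw_total * yield / 100 = 8173.1500 * 59.5570 / 100 = 4867.6829 sq ft
Value = Finished * price = 4867.6829 * 1.9010 = 9253.4653 $


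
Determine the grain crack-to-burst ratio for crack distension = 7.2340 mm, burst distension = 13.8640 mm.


Formula: Ratio = crack / burst
Substituting: Ratio = 7.2340 / 13.8640
Result: 0.5218


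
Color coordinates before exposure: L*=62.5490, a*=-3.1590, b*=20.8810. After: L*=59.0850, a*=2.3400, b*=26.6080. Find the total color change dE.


dL = -3.4640, da = 5.4990, db = 5.7270
dE = sqrt((-3.4640)^2 + 5.4990^2 + 5.7270^2) = 8.6624


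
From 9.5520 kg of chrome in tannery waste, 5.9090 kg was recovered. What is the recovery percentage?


Formula: Recovery = recovered / input * 100
Substituting: Recovery = 5.9090 / 9.5520 * 100
Result: 61.8614 %


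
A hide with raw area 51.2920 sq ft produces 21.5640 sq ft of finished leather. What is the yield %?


Formula: Yield = finished / raw * 100
Substituting: Yield = 21.5640 / 51.2920 * 100
Result: 42.0416 %


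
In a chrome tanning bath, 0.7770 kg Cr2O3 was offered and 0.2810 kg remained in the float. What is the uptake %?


Formula: Uptake = (offered - residual) / offered * 100
Substituting: Uptake = (0.7770 - 0.2810) / 0.7770 * 100
Result: 63.8353 %


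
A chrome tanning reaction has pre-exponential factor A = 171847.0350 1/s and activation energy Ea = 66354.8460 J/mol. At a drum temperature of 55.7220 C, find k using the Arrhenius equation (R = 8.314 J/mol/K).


T_K = T_C + 273.15 = 55.7220 + 273.15 = 328.8720 K
exponent = -Ea / (R * T_K) = -66354.8460 / (8.314 * 328.8720) = -24.2681
k = A * exp(exponent) = 171847.0350 * exp(-24.2681) = 4.9618e-06 1/s


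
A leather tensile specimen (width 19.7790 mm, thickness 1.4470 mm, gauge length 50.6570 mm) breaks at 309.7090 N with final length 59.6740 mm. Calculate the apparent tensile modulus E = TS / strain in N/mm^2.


TS = F / (w * t) = 309.7090 / (19.7790 * 1.4470) = 10.8213 N/mm^2
strain = (Lf - L0) / L0 = (59.6740 - 50.6570) / 50.6570 = 0.1780
E = TS / strain = 10.8213 / 0.1780 = 60.7937 N/mm^2


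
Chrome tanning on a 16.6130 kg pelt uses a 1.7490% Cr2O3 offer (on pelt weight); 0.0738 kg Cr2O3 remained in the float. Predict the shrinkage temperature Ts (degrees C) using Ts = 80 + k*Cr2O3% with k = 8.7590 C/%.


Offered = pelt * offer_pct / 100 = 16.6130 * 1.7490 / 100 = 0.2906 kg
Uptake = offered - residual = 0.2906 - 0.0738 = 0.2168 kg
Cr2O3% on pelt = uptake / pelt * 100 = 0.2168 / 16.6130 * 100 = 1.3048 %
Ts = 80 + k * Cr2O3% = 80 + 8.7590 * 1.3048 = 91.4285 C


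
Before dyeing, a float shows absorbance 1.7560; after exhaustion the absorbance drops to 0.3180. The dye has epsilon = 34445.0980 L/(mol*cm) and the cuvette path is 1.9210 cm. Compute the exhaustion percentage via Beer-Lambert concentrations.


c_initial = A_i / (epsilon * l) = 1.7560 / (34445.0980 * 1.9210) = 2.6538e-05 mol/L
c_final = A_f / (epsilon * l) = 0.3180 / (34445.0980 * 1.9210) = 4.8059e-06 mol/L
Exhaustion = (c_initial - c_final) / c_initial * 100 = (2.6538e-05 - 4.8059e-06) / 2.6538e-05 * 100 = 81.8907 %


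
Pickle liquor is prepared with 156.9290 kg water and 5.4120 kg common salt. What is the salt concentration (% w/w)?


Formula: Conc = salt / (water + salt) * 100
Substituting: Conc = 5.4120 / (156.9290 + 5.4120) * 100
Result: 3.3337 %


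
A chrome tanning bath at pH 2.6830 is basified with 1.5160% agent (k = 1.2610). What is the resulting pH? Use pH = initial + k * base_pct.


Formula: pH_final = pH_initial + k * base_pct
Substituting: pH_final = 2.6830 + 1.2610 * 1.5160
Result: 4.5947


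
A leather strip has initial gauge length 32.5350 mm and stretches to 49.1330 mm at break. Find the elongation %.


Formula: Elongation = (Lf - L0) / L0 * 100
Substituting: Elongation = (49.1330 - 32.5350) / 32.5350 * 100
Result: 51.0158 %


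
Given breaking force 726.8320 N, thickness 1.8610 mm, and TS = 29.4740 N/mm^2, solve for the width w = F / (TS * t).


Formula: w = F / (TS * t)
Substituting: w = 726.8320 / (29.4740 * 1.8610)
Result: 13.2510 mm


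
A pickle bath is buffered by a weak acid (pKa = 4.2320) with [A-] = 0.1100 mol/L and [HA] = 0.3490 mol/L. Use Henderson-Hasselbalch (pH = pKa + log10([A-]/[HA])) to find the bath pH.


ratio = [A-] / [HA] = 0.1100 / 0.3490 = 0.3152
log10(ratio) = -0.5014
pH = pKa + log10(ratio) = 4.2320 - 0.5014 = 3.7306


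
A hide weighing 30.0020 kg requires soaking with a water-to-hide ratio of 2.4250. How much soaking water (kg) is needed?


Formula: Water = hide_weight * ratio
Substituting: Water = 30.0020 * 2.4250
Result: 72.7548 kg


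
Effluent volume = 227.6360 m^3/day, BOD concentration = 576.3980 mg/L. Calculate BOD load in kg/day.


Formula: BOD_load = volume * conc / 1000
Substituting: BOD_load = 227.6360 * 576.3980 / 1000
Result: 131.2089 kg/day


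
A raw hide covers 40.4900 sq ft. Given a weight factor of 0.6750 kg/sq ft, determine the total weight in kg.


Formula: Weight = area * weight_per_sqft
Substituting: Weight = 40.4900 * 0.6750
Result: 27.3308 kg


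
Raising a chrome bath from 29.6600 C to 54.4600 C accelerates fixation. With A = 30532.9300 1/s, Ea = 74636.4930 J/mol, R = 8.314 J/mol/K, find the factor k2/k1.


T1 = 29.6600 + 273.15 = 302.8100 K; T2 = 54.4600 + 273.15 = 327.6100 K
k1 = A * exp(-Ea/(R*T1)) = 30532.9300 * exp(-74636.4930/(8.314*302.8100)) = 4.0694e-09 1/s
k2 = A * exp(-Ea/(R*T2)) = 30532.9300 * exp(-74636.4930/(8.314*327.6100)) = 3.8387e-08 1/s
k2/k1 = 3.8387e-08 / 4.0694e-09 = 9.4331


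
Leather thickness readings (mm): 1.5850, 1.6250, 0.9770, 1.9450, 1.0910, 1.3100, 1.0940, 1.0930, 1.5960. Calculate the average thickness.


Formula: Average = sum / n
Substituting: Average = 12.3160 / 9
Result: 1.3684 mm


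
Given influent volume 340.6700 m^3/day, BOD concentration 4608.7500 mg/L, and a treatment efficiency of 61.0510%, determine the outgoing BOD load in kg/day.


Load_in = volume * conc / 1000 = 340.6700 * 4608.7500 / 1000 = 1570.0629 kg/day
Removed = Load_in * eff / 100 = 1570.0629 * 61.0510 / 100 = 958.5391 kg/day
Load_out = Load_in - Removed = 1570.0629 - 958.5391 = 611.5238 kg/day


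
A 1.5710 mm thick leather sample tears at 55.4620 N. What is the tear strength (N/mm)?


Formula: Tear strength = force / thickness
Substituting: Tear strength = 55.4620 / 1.5710
Result: 35.3036 N/mm


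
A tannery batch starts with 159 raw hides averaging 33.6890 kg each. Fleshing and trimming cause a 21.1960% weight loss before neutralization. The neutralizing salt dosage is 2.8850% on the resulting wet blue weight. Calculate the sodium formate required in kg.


Total_raw = N * avg_wt = 159 * 33.6890 = 5356.5510 kg
Substrate = Total_raw * (1 - loss/100) = 5356.5510 * (1 - 21.1960/100) = 4221.1765 kg
Neutralizer = Substrate * pct / 100 = 4221.1765 * 2.8850 / 100 = 121.7809 kg


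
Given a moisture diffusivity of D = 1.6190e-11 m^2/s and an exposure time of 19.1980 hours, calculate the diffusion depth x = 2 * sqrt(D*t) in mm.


t = 19.1980 hr * 3600 = 69112.8000 s
D * t = 1.6190e-11 * 69112.8000 = 1.1189e-06
x = 2 * sqrt(D*t) = 2 * sqrt(1.1189e-06) = 0.0021156 m = 2.1156 mm


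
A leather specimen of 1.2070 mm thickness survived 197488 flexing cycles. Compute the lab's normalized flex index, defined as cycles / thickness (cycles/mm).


Formula: Index = cycles / thickness
Substituting: Index = 197488 / 1.2070
Result: 163618.8898 cycles/mm


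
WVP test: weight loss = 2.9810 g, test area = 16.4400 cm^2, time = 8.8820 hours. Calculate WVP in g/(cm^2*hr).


Formula: WVP = loss / (area * time)
Substituting: WVP = 2.9810 / (16.4400 * 8.8820)
Result: 0.020415 g/(cm^2*hr)


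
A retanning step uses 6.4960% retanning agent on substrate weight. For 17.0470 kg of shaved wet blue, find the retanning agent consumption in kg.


Formula: Retan = substrate * pct / 100
Substituting: Retan = 17.0470 * 6.4960 / 100
Result: 1.1074 kg


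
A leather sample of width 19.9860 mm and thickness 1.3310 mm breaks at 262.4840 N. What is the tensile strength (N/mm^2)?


Formula: TS = force / (width * thickness)
Substituting: TS = 262.4840 / (19.9860 * 1.3310)
Result: 9.8673 N/mm^2


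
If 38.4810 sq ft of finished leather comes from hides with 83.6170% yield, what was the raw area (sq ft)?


Formula: raw = finished * 100 / yield
Substituting: raw = 38.4810 * 100 / 83.6170
Result: 46.0205 sq ft


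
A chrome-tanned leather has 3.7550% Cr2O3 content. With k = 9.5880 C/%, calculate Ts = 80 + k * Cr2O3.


Formula: Ts = 80 + k * Cr2O3
Substituting: Ts = 80 + 9.5880 * 3.7550
Result: 116.0029 C


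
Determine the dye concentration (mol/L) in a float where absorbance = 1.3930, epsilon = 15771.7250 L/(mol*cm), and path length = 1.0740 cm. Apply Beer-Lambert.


Formula: c = A / (epsilon * l)
Substituting: c = 1.3930 / (15771.7250 * 1.0740)
Result: 8.2237e-05 mol/L


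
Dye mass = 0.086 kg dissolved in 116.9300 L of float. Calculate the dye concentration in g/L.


Formula: Conc = dye_mass(kg) / volume(L) * 1000
Substituting: Conc = 0.086 / 116.9300 * 1000
Result: 0.7355 g/L


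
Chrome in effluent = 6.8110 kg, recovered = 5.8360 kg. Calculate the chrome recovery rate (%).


Formula: Recovery = recovered / input * 100
Substituting: Recovery = 5.8360 / 6.8110 * 100
Result: 85.6849 %


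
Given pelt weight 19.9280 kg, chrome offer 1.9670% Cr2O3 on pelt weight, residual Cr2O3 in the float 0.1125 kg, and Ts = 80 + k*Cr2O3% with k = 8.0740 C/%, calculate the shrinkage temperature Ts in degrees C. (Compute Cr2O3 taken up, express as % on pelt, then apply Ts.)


Offered = pelt * offer_pct / 100 = 19.9280 * 1.9670 / 100 = 0.3920 kg
Uptake = offered - residual = 0.3920 - 0.1125 = 0.2795 kg
Cr2O3% on pelt = uptake / pelt * 100 = 0.2795 / 19.9280 * 100 = 1.4025 %
Ts = 80 + k * Cr2O3% = 80 + 8.0740 * 1.4025 = 91.3235 C


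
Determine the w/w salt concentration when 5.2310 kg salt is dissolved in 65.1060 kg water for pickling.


Formula: Conc = salt / (water + salt) * 100
Substituting: Conc = 5.2310 / (65.1060 + 5.2310) * 100
Result: 7.4371 %


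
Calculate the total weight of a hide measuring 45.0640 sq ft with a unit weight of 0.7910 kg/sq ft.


Formula: Weight = area * weight_per_sqft
Substituting: Weight = 45.0640 * 0.7910
Result: 35.6456 kg


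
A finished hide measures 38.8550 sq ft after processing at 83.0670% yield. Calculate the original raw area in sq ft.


Formula: raw = finished * 100 / yield
Substituting: raw = 38.8550 * 100 / 83.0670
Result: 46.7755 sq ft


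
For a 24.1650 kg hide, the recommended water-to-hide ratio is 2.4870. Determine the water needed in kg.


Formula: Water = hide_weight * ratio
Substituting: Water = 24.1650 * 2.4870
Result: 60.0984 kg


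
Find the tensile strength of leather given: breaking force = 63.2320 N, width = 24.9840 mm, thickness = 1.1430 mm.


Formula: TS = force / (width * thickness)
Substituting: TS = 63.2320 / (24.9840 * 1.1430)
Result: 2.2143 N/mm^2


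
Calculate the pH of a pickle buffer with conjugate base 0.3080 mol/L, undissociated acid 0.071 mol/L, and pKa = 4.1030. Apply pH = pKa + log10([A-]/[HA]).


ratio = [A-] / [HA] = 0.3080 / 0.071 = 4.3380
log10(ratio) = 0.6373
pH = pKa + log10(ratio) = 4.1030 + 0.6373 = 4.7403


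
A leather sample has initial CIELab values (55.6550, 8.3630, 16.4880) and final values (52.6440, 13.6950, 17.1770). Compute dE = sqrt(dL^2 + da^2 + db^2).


dL = -3.0110, da = 5.3320, db = 0.6890
dE = sqrt((-3.0110)^2 + 5.3320^2 + 0.6890^2) = 6.1621


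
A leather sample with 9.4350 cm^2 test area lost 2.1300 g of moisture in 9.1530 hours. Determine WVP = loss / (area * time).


Formula: WVP = loss / (area * time)
Substituting: WVP = 2.1300 / (9.4350 * 9.1530)
Result: 0.0246646 g/(cm^2*hr)


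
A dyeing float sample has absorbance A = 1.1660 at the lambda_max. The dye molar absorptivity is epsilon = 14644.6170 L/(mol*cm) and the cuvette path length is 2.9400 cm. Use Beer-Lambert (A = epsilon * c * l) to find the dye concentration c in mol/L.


Formula: c = A / (epsilon * l)
Substituting: c = 1.1660 / (14644.6170 * 2.9400)
Result: 2.7082e-05 mol/L


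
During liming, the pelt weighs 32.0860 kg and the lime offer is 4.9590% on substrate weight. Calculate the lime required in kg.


Formula: Lime = substrate * pct / 100
Substituting: Lime = 32.0860 * 4.9590 / 100
Result: 1.5911 kg


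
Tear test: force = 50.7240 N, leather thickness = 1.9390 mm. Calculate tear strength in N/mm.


Formula: Tear strength = force / thickness
Substituting: Tear strength = 50.7240 / 1.9390
Result: 26.1599 N/mm


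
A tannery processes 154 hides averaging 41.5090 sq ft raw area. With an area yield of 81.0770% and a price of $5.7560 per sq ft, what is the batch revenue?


Raw_total = N * avg_area = 154 * 41.5090 = 6392.3860 sq ft
Finished = Raw_total * yield / 100 = 6392.3860 * 81.0770 / 100 = 5182.7548 sq ft
Value = Finished * price = 5182.7548 * 5.7560 = 29831.9366 $


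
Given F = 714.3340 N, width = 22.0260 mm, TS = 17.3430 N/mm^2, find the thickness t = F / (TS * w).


Formula: t = F / (TS * w)
Substituting: t = 714.3340 / (17.3430 * 22.0260)
Result: 1.8700 mm


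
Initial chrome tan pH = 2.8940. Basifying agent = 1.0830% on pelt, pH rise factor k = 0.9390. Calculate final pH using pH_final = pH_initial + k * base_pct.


Formula: pH_final = pH_initial + k * base_pct
Substituting: pH_final = 2.8940 + 0.9390 * 1.0830
Result: 3.9109


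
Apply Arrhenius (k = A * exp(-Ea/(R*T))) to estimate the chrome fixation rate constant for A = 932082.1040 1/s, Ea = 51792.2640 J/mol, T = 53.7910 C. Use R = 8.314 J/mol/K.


T_K = T_C + 273.15 = 53.7910 + 273.15 = 326.9410 K
exponent = -Ea / (R * T_K) = -51792.2640 / (8.314 * 326.9410) = -19.0540
k = A * exp(exponent) = 932082.1040 * exp(-19.0540) = 0.00494789 1/s


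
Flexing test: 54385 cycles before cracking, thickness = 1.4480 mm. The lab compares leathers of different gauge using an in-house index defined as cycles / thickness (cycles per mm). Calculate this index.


Formula: Index = cycles / thickness
Substituting: Index = 54385 / 1.4480
Result: 37558.7017 cycles/mm


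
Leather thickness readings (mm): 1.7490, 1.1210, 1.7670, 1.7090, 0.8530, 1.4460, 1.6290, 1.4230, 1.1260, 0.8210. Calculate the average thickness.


Formula: Average = sum / n
Substituting: Average = 13.6440 / 10
Result: 1.3644 mm


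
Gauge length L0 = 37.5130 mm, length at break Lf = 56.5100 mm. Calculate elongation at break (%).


Formula: Elongation = (Lf - L0) / L0 * 100
Substituting: Elongation = (56.5100 - 37.5130) / 37.5130 * 100
Result: 50.6411 %


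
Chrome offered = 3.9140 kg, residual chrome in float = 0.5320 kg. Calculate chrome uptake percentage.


Formula: Uptake = (offered - residual) / offered * 100
Substituting: Uptake = (3.9140 - 0.5320) / 3.9140 * 100
Result: 86.4078 %


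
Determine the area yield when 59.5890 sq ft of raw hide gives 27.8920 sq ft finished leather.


Formula: Yield = finished / raw * 100
Substituting: Yield = 27.8920 / 59.5890 * 100
Result: 46.8073 %


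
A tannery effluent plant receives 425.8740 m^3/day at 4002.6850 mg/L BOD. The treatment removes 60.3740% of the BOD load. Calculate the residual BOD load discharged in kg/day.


Load_in = volume * conc / 1000 = 425.8740 * 4002.6850 / 1000 = 1704.6395 kg/day
Removed = Load_in * eff / 100 = 1704.6395 * 60.3740 / 100 = 1029.1590 kg/day
Load_out = Load_in - Removed = 1704.6395 - 1029.1590 = 675.4804 kg/day


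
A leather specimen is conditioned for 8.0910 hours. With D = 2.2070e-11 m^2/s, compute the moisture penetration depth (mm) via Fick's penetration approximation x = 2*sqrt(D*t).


t = 8.0910 hr * 3600 = 29127.6000 s
D * t = 2.2070e-11 * 29127.6000 = 6.4285e-07
x = 2 * sqrt(D*t) = 2 * sqrt(6.4285e-07) = 0.00160355 m = 1.6036 mm


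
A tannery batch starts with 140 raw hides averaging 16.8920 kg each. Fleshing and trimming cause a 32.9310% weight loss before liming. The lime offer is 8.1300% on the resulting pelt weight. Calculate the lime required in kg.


Total_raw = N * avg_wt = 140 * 16.8920 = 2364.8800 kg
Substrate = Total_raw * (1 - loss/100) = 2364.8800 * (1 - 32.9310/100) = 1586.1014 kg
Lime = Substrate * pct / 100 = 1586.1014 * 8.1300 / 100 = 128.9500 kg


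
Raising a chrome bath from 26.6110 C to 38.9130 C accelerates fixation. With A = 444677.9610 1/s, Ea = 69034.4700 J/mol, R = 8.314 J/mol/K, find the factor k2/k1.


T1 = 26.6110 + 273.15 = 299.7610 K; T2 = 38.9130 + 273.15 = 312.0630 K
k1 = A * exp(-Ea/(R*T1)) = 444677.9610 * exp(-69034.4700/(8.314*299.7610)) = 4.1501e-07 1/s
k2 = A * exp(-Ea/(R*T2)) = 444677.9610 * exp(-69034.4700/(8.314*312.0630)) = 1.2368e-06 1/s
k2/k1 = 1.2368e-06 / 4.1501e-07 = 2.9802


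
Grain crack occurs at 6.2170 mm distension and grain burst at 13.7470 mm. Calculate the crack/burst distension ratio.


Formula: Ratio = crack / burst
Substituting: Ratio = 6.2170 / 13.7470
Result: 0.4522


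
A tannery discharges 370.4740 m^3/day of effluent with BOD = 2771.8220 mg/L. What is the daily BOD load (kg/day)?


Formula: BOD_load = volume * conc / 1000
Substituting: BOD_load = 370.4740 * 2771.8220 / 1000
Result: 1026.8880 kg/day


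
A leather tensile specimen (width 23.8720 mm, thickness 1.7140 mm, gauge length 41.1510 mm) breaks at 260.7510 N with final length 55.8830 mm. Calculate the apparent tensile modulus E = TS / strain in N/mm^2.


TS = F / (w * t) = 260.7510 / (23.8720 * 1.7140) = 6.3727 N/mm^2
strain = (Lf - L0) / L0 = (55.8830 - 41.1510) / 41.1510 = 0.3580
E = TS / strain = 6.3727 / 0.3580 = 17.8010 N/mm^2


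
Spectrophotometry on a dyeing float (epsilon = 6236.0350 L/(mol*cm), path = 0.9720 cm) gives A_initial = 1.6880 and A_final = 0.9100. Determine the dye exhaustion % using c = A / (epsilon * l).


c_initial = A_i / (epsilon * l) = 1.6880 / (6236.0350 * 0.9720) = 2.7848e-04 mol/L
c_final = A_f / (epsilon * l) = 0.9100 / (6236.0350 * 0.9720) = 1.5013e-04 mol/L
Exhaustion = (c_initial - c_final) / c_initial * 100 = (2.7848e-04 - 1.5013e-04) / 2.7848e-04 * 100 = 46.0900 %


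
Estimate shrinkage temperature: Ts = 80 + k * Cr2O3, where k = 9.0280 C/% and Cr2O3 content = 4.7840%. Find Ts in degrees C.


Formula: Ts = 80 + k * Cr2O3
Substituting: Ts = 80 + 9.0280 * 4.7840
Result: 123.1900 C


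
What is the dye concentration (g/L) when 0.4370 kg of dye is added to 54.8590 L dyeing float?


Formula: Conc = dye_mass(kg) / volume(L) * 1000
Substituting: Conc = 0.4370 / 54.8590 * 1000
Result: 7.9659 g/L


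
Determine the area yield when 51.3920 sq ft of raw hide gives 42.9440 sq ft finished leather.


Formula: Yield = finished / raw * 100
Substituting: Yield = 42.9440 / 51.3920 * 100
Result: 83.5616 %


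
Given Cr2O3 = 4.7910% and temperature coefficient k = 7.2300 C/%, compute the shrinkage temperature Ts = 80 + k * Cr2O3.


Formula: Ts = 80 + k * Cr2O3
Substituting: Ts = 80 + 7.2300 * 4.7910
Result: 114.6389 C


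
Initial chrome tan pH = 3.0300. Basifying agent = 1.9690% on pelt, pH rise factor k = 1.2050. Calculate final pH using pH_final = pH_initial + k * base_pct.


Formula: pH_final = pH_initial + k * base_pct
Substituting: pH_final = 3.0300 + 1.2050 * 1.9690
Result: 5.4026


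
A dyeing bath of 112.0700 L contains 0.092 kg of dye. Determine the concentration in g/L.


Formula: Conc = dye_mass(kg) / volume(L) * 1000
Substituting: Conc = 0.092 / 112.0700 * 1000
Result: 0.8209 g/L


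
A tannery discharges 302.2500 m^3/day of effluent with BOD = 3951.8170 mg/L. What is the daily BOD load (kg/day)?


Formula: BOD_load = volume * conc / 1000
Substituting: BOD_load = 302.2500 * 3951.8170 / 1000
Result: 1194.4367 kg/day


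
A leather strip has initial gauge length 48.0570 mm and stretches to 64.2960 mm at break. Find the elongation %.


Formula: Elongation = (Lf - L0) / L0 * 100
Substituting: Elongation = (64.2960 - 48.0570) / 48.0570 * 100
Result: 33.7911 %


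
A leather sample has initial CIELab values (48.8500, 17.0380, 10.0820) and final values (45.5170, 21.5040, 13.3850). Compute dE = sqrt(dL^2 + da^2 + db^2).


dL = -3.3330, da = 4.4660, db = 3.3030
dE = sqrt((-3.3330)^2 + 4.4660^2 + 3.3030^2) = 6.4780


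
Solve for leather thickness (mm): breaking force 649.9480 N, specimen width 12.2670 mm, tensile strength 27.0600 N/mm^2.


Formula: t = F / (TS * w)
Substituting: t = 649.9480 / (27.0600 * 12.2670)
Result: 1.9580 mm


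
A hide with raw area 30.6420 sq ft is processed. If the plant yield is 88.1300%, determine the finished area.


Formula: finished = raw * yield / 100
Substituting: finished = 30.6420 * 88.1300 / 100
Result: 27.0048 sq ft


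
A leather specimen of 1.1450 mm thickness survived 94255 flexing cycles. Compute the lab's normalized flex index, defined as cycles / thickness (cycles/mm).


Formula: Index = cycles / thickness
Substituting: Index = 94255 / 1.1450
Result: 82318.7773 cycles/mm


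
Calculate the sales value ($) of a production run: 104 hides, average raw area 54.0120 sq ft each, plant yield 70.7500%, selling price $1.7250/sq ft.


Raw_total = N * avg_area = 104 * 54.0120 = 5617.2480 sq ft
Finished = Raw_total * yield / 100 = 5617.2480 * 70.7500 / 100 = 3974.2030 sq ft
Value = Finished * price = 3974.2030 * 1.7250 = 6855.5001 $


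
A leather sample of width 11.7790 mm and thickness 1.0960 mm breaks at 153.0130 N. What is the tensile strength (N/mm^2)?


Formula: TS = force / (width * thickness)
Substituting: TS = 153.0130 / (11.7790 * 1.0960)
Result: 11.8525 N/mm^2


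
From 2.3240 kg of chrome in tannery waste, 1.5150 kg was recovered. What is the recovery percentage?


Formula: Recovery = recovered / input * 100
Substituting: Recovery = 1.5150 / 2.3240 * 100
Result: 65.1893 %


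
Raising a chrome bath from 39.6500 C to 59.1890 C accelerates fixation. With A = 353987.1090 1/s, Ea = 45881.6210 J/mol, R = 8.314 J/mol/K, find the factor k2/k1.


T1 = 39.6500 + 273.15 = 312.8000 K; T2 = 59.1890 + 273.15 = 332.3390 K
k1 = A * exp(-Ea/(R*T1)) = 353987.1090 * exp(-45881.6210/(8.314*312.8000)) = 0.00770751 1/s
k2 = A * exp(-Ea/(R*T2)) = 353987.1090 * exp(-45881.6210/(8.314*332.3390)) = 0.0217463 1/s
k2/k1 = 0.0217463 / 0.00770751 = 2.8214


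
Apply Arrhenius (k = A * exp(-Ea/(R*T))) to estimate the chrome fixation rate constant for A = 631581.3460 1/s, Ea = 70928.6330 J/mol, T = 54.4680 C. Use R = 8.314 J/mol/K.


T_K = T_C + 273.15 = 54.4680 + 273.15 = 327.6180 K
exponent = -Ea / (R * T_K) = -70928.6330 / (8.314 * 327.6180) = -26.0402
k = A * exp(exponent) = 631581.3460 * exp(-26.0402) = 3.0998e-06 1/s


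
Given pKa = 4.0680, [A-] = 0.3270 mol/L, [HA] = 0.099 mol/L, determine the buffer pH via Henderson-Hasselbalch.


ratio = [A-] / [HA] = 0.3270 / 0.099 = 3.3030
log10(ratio) = 0.5189
pH = pKa + log10(ratio) = 4.0680 + 0.5189 = 4.5869


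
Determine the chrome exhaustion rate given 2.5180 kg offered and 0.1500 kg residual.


Formula: Uptake = (offered - residual) / offered * 100
Substituting: Uptake = (2.5180 - 0.1500) / 2.5180 * 100
Result: 94.0429 %


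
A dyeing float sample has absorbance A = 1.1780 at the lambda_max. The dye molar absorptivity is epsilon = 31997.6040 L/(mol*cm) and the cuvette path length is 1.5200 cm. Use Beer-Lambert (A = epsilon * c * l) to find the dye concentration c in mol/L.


Formula: c = A / (epsilon * l)
Substituting: c = 1.1780 / (31997.6040 * 1.5200)
Result: 2.4221e-05 mol/L


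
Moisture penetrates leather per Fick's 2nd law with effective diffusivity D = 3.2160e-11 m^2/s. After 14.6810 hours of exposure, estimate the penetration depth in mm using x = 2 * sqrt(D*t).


t = 14.6810 hr * 3600 = 52851.6000 s
D * t = 3.2160e-11 * 52851.6000 = 1.6997e-06
x = 2 * sqrt(D*t) = 2 * sqrt(1.6997e-06) = 0.00260746 m = 2.6075 mm


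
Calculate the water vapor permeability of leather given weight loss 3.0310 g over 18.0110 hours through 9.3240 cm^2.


Formula: WVP = loss / (area * time)
Substituting: WVP = 3.0310 / (9.3240 * 18.0110)
Result: 0.0180487 g/(cm^2*hr)


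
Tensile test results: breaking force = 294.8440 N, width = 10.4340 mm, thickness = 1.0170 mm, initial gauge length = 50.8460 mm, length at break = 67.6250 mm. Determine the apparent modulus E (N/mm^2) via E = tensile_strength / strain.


TS = F / (w * t) = 294.8440 / (10.4340 * 1.0170) = 27.7856 N/mm^2
strain = (Lf - L0) / L0 = (67.6250 - 50.8460) / 50.8460 = 0.3300
E = TS / strain = 27.7856 / 0.3300 = 84.1998 N/mm^2


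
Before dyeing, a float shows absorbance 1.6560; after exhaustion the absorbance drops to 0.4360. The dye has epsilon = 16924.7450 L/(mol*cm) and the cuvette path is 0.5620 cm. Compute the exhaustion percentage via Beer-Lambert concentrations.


c_initial = A_i / (epsilon * l) = 1.6560 / (16924.7450 * 0.5620) = 1.7410e-04 mol/L
c_final = A_f / (epsilon * l) = 0.4360 / (16924.7450 * 0.5620) = 4.5838e-05 mol/L
Exhaustion = (c_initial - c_final) / c_initial * 100 = (1.7410e-04 - 4.5838e-05) / 1.7410e-04 * 100 = 73.6715 %


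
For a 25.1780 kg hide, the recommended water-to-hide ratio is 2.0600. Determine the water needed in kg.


Formula: Water = hide_weight * ratio
Substituting: Water = 25.1780 * 2.0600
Result: 51.8667 kg


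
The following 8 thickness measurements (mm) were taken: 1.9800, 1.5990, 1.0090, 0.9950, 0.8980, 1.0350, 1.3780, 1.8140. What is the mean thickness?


Formula: Average = sum / n
Substituting: Average = 10.7080 / 8
Result: 1.3385 mm


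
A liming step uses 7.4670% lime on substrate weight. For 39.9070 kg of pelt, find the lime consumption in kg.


Formula: Lime = substrate * pct / 100
Substituting: Lime = 39.9070 * 7.4670 / 100
Result: 2.9799 kg


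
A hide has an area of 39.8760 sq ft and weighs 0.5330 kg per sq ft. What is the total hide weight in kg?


Formula: Weight = area * weight_per_sqft
Substituting: Weight = 39.8760 * 0.5330
Result: 21.2539 kg


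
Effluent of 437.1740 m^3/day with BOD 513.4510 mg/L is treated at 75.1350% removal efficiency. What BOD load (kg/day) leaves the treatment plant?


Load_in = volume * conc / 1000 = 437.1740 * 513.4510 / 1000 = 224.4674 kg/day
Removed = Load_in * eff / 100 = 224.4674 * 75.1350 / 100 = 168.6536 kg/day
Load_out = Load_in - Removed = 224.4674 - 168.6536 = 55.8138 kg/day


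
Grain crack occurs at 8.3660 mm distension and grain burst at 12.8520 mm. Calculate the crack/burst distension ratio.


Formula: Ratio = crack / burst
Substituting: Ratio = 8.3660 / 12.8520
Result: 0.6509


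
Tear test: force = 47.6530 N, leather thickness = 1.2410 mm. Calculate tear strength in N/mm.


Formula: Tear strength = force / thickness
Substituting: Tear strength = 47.6530 / 1.2410
Result: 38.3989 N/mm


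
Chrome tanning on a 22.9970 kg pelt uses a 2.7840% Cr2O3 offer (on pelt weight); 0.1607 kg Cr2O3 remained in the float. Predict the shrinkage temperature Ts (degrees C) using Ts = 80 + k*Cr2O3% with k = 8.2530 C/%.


Offered = pelt * offer_pct / 100 = 22.9970 * 2.7840 / 100 = 0.6402 kg
Uptake = offered - residual = 0.6402 - 0.1607 = 0.4795 kg
Cr2O3% on pelt = uptake / pelt * 100 = 0.4795 / 22.9970 * 100 = 2.0852 %
Ts = 80 + k * Cr2O3% = 80 + 8.2530 * 2.0852 = 97.2093 C


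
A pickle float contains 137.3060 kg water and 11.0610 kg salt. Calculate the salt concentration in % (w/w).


Formula: Conc = salt / (water + salt) * 100
Substituting: Conc = 11.0610 / (137.3060 + 11.0610) * 100
Result: 7.4552 %


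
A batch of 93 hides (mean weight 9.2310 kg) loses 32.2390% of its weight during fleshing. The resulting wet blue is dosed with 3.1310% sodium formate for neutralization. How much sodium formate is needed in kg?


Total_raw = N * avg_wt = 93 * 9.2310 = 858.4830 kg
Substrate = Total_raw * (1 - loss/100) = 858.4830 * (1 - 32.2390/100) = 581.7167 kg
Neutralizer = Substrate * pct / 100 = 581.7167 * 3.1310 / 100 = 18.2135 kg


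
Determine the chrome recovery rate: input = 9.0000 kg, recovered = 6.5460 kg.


Formula: Recovery = recovered / input * 100
Substituting: Recovery = 6.5460 / 9.0000 * 100
Result: 72.7333 %


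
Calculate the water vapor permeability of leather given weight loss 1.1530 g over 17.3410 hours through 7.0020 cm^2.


Formula: WVP = loss / (area * time)
Substituting: WVP = 1.1530 / (7.0020 * 17.3410)
Result: 0.00949583 g/(cm^2*hr)


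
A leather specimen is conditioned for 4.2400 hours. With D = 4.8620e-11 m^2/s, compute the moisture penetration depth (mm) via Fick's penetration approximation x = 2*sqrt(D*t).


t = 4.2400 hr * 3600 = 15264.0000 s
D * t = 4.8620e-11 * 15264.0000 = 7.4214e-07
x = 2 * sqrt(D*t) = 2 * sqrt(7.4214e-07) = 0.00172295 m = 1.7229 mm


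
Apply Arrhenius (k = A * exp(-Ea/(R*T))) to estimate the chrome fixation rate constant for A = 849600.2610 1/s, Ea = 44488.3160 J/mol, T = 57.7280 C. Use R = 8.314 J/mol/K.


T_K = T_C + 273.15 = 57.7280 + 273.15 = 330.8780 K
exponent = -Ea / (R * T_K) = -44488.3160 / (8.314 * 330.8780) = -16.1722
k = A * exp(exponent) = 849600.2610 * exp(-16.1722) = 0.0804886 1/s


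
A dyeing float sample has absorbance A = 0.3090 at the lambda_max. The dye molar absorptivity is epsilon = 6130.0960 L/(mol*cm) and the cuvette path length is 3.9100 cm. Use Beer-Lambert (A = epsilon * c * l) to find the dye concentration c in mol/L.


Formula: c = A / (epsilon * l)
Substituting: c = 0.3090 / (6130.0960 * 3.9100)
Result: 1.2892e-05 mol/L


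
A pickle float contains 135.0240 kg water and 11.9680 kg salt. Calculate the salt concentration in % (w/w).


Formula: Conc = salt / (water + salt) * 100
Substituting: Conc = 11.9680 / (135.0240 + 11.9680) * 100
Result: 8.1419 %


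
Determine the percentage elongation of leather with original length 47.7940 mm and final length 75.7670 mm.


Formula: Elongation = (Lf - L0) / L0 * 100
Substituting: Elongation = (75.7670 - 47.7940) / 47.7940 * 100
Result: 58.5283 %


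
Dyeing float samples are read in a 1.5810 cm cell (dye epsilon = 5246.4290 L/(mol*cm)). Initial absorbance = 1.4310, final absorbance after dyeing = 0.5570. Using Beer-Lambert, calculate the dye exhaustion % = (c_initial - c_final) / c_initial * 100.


c_initial = A_i / (epsilon * l) = 1.4310 / (5246.4290 * 1.5810) = 1.7252e-04 mol/L
c_final = A_f / (epsilon * l) = 0.5570 / (5246.4290 * 1.5810) = 6.7152e-05 mol/L
Exhaustion = (c_initial - c_final) / c_initial * 100 = (1.7252e-04 - 6.7152e-05) / 1.7252e-04 * 100 = 61.0762 %


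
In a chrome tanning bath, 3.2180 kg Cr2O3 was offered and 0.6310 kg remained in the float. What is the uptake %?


Formula: Uptake = (offered - residual) / offered * 100
Substituting: Uptake = (3.2180 - 0.6310) / 3.2180 * 100
Result: 80.3915 %


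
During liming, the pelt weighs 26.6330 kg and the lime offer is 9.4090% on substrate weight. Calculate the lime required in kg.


Formula: Lime = substrate * pct / 100
Substituting: Lime = 26.6330 * 9.4090 / 100
Result: 2.5059 kg


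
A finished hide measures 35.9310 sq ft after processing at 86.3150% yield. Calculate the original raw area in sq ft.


Formula: raw = finished * 100 / yield
Substituting: raw = 35.9310 * 100 / 86.3150
Result: 41.6278 sq ft


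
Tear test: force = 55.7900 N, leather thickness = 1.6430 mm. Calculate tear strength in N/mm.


Formula: Tear strength = force / thickness
Substituting: Tear strength = 55.7900 / 1.6430
Result: 33.9562 N/mm


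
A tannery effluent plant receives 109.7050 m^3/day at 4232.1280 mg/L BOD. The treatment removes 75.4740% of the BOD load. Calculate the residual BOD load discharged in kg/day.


Load_in = volume * conc / 1000 = 109.7050 * 4232.1280 / 1000 = 464.2856 kg/day
Removed = Load_in * eff / 100 = 464.2856 * 75.4740 / 100 = 350.4149 kg/day
Load_out = Load_in - Removed = 464.2856 - 350.4149 = 113.8707 kg/day


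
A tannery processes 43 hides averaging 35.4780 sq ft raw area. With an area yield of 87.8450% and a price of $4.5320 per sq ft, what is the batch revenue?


Raw_total = N * avg_area = 43 * 35.4780 = 1525.5540 sq ft
Finished = Raw_total * yield / 100 = 1525.5540 * 87.8450 / 100 = 1340.1229 sq ft
Value = Finished * price = 1340.1229 * 4.5320 = 6073.4370 $


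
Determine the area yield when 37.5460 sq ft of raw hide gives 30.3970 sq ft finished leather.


Formula: Yield = finished / raw * 100
Substituting: Yield = 30.3970 / 37.5460 * 100
Result: 80.9594 %


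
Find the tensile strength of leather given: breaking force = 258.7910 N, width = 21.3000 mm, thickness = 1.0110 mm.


Formula: TS = force / (width * thickness)
Substituting: TS = 258.7910 / (21.3000 * 1.0110)
Result: 12.0176 N/mm^2


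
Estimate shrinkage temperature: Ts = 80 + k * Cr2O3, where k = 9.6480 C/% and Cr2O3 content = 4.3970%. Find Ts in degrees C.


Formula: Ts = 80 + k * Cr2O3
Substituting: Ts = 80 + 9.6480 * 4.3970
Result: 122.4223 C


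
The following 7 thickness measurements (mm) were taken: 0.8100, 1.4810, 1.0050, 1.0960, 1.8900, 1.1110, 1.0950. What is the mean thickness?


Formula: Average = sum / n
Substituting: Average = 8.4880 / 7
Result: 1.2126 mm


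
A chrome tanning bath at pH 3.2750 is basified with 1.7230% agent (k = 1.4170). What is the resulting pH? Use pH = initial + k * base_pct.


Formula: pH_final = pH_initial + k * base_pct
Substituting: pH_final = 3.2750 + 1.4170 * 1.7230
Result: 5.7165


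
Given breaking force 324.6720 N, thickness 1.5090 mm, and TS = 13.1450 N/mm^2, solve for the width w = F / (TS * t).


Formula: w = F / (TS * t)
Substituting: w = 324.6720 / (13.1450 * 1.5090)
Result: 16.3680 mm


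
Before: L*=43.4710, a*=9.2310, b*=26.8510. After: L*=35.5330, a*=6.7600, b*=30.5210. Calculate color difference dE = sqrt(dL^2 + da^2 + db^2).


dL = -7.9380, da = -2.4710, db = 3.6700
dE = sqrt((-7.9380)^2 + (-2.4710)^2 + 3.6700^2) = 9.0877


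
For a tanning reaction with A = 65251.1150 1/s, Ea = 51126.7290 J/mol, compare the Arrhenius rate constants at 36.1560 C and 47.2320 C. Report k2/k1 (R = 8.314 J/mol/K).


T1 = 36.1560 + 273.15 = 309.3060 K; T2 = 47.2320 + 273.15 = 320.3820 K
k1 = A * exp(-Ea/(R*T1)) = 65251.1150 * exp(-51126.7290/(8.314*309.3060)) = 1.5141e-04 1/s
k2 = A * exp(-Ea/(R*T2)) = 65251.1150 * exp(-51126.7290/(8.314*320.3820)) = 3.0106e-04 1/s
k2/k1 = 3.0106e-04 / 1.5141e-04 = 1.9884


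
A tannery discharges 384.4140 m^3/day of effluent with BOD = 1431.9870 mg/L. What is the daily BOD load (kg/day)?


Formula: BOD_load = volume * conc / 1000
Substituting: BOD_load = 384.4140 * 1431.9870 / 1000
Result: 550.4759 kg/day


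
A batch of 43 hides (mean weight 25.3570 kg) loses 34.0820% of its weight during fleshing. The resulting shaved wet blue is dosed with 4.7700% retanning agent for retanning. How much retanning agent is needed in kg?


Total_raw = N * avg_wt = 43 * 25.3570 = 1090.3510 kg
Substrate = Total_raw * (1 - loss/100) = 1090.3510 * (1 - 34.0820/100) = 718.7376 kg
Retan = Substrate * pct / 100 = 718.7376 * 4.7700 / 100 = 34.2838 kg


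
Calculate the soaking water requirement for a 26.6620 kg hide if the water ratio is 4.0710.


Formula: Water = hide_weight * ratio
Substituting: Water = 26.6620 * 4.0710
Result: 108.5410 kg


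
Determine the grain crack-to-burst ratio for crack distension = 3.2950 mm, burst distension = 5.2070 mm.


Formula: Ratio = crack / burst
Substituting: Ratio = 3.2950 / 5.2070
Result: 0.6328
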